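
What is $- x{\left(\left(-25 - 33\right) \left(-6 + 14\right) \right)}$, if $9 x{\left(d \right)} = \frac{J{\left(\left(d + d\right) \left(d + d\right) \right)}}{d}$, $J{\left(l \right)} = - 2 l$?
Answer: $- \frac{3712}{9} \approx -412.44$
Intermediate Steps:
$x{\left(d \right)} = - \frac{8 d}{9}$ ($x{\left(d \right)} = \frac{- 2 \left(d + d\right) \left(d + d\right) \frac{1}{d}}{9} = \frac{- 2 \cdot 2 d 2 d \frac{1}{d}}{9} = \frac{- 2 \cdot 4 d^{2} \frac{1}{d}}{9} = \frac{- 8 d^{2} \frac{1}{d}}{9} = \frac{\left(-8\right) d}{9} = - \frac{8 d}{9}$)
$- x{\left(\left(-25 - 33\right) \left(-6 + 14\right) \right)} = - \frac{\left(-8\right) \left(-25 - 33\right) \left(-6 + 14\right)}{9} = - \frac{\left(-8\right) \left(\left(-58\right) 8\right)}{9} = - \frac{\left(-8\right) \left(-464\right)}{9} = \left(-1\right) \frac{3712}{9} = - \frac{3712}{9}$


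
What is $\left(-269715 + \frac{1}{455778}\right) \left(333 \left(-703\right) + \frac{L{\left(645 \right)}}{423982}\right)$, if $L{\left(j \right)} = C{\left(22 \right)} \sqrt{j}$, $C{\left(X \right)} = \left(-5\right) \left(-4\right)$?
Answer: $\frac{3197536476789959}{50642} - \frac{614650816345 \sqrt{645}}{48310416999} \approx 6.314 \cdot 10^{10}$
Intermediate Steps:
$C{\left(X \right)} = 20$
$L{\left(j \right)} = 20 \sqrt{j}$
$\left(-269715 + \frac{1}{455778}\right) \left(333 \left(-703\right) + \frac{L{\left(645 \right)}}{423982}\right) = \left(-269715 + \frac{1}{455778}\right) \left(333 \left(-703\right) + \frac{20 \sqrt{645}}{423982}\right) = \left(-269715 + \frac{1}{455778}\right) \left(-234099 + 20 \sqrt{645} \cdot \frac{1}{423982}\right) = - \frac{122930163269 \left(-234099 + \frac{10 \sqrt{645}}{211991}\right)}{455778} = \frac{3197536476789959}{50642} - \frac{614650816345 \sqrt{645}}{48310416999}$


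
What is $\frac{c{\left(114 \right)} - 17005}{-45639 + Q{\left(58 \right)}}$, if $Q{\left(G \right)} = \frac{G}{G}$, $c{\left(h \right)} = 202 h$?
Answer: $- \frac{317}{2402} \approx -0.13197$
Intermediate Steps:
$Q{\left(G \right)} = 1$
$\frac{c{\left(114 \right)} - 17005}{-45639 + Q{\left(58 \right)}} = \frac{202 \cdot 114 - 17005}{-45639 + 1} = \frac{23028 - 17005}{-45638} = 6023 \left(- \frac{1}{45638}\right) = - \frac{317}{2402}$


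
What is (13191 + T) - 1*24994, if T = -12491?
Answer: -24294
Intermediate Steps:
(13191 + T) - 1*24994 = (13191 - 12491) - 1*24994 = 700 - 24994 = -24294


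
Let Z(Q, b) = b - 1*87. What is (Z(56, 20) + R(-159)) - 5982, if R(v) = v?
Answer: -6208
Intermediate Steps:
Z(Q, b) = -87 + b (Z(Q, b) = b - 87 = -87 + b)
(Z(56, 20) + R(-159)) - 5982 = ((-87 + 20) - 159) - 5982 = (-67 - 159) - 5982 = -226 - 5982 = -6208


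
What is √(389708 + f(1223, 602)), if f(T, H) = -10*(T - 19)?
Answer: 2*√94417 ≈ 614.55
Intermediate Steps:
f(T, H) = 190 - 10*T (f(T, H) = -10*(-19 + T) = 190 - 10*T)
√(389708 + f(1223, 602)) = √(389708 + (190 - 10*1223)) = √(389708 + (190 - 12230)) = √(389708 - 12040) = √377668 = 2*√94417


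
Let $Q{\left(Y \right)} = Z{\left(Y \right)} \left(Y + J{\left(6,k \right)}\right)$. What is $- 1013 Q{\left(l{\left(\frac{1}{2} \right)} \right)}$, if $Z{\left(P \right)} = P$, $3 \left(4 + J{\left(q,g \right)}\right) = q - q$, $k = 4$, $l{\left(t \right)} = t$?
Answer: $\frac{7091}{4} \approx 1772.8$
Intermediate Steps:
$J{\left(q,g \right)} = -4$ ($J{\left(q,g \right)} = -4 + \frac{q - q}{3} = -4 + \frac{1}{3} \cdot 0 = -4 + 0 = -4$)
$Q{\left(Y \right)} = Y \left(-4 + Y\right)$ ($Q{\left(Y \right)} = Y \left(Y - 4\right) = Y \left(-4 + Y\right)$)
$- 1013 Q{\left(l{\left(\frac{1}{2} \right)} \right)} = - 1013 \frac{-4 + \frac{1}{2}}{2} = - 1013 \cdot \frac{1}{2} \left(- \frac{7}{2}\right) = \left(-1013\right) \left(- \frac{7}{4}\right) = \frac{7091}{4}$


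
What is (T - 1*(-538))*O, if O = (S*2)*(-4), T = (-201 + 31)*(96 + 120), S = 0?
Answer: 0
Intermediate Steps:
T = -36720 (T = -170*216 = -36720)
O = 0 (O = (0*2)*(-4) = 0*(-4) = 0)
(T - 1*(-538))*O = (-36720 - 1*(-538))*0 = (-36720 + 538)*0 = -36182*0 = 0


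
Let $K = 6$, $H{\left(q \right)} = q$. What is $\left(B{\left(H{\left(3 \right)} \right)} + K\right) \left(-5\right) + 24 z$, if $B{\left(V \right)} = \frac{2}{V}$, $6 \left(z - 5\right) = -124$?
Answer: $- \frac{1228}{3} \approx -409.33$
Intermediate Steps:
$z = - \frac{47}{3}$ ($z = 5 + \frac{1}{6} \left(-124\right) = 5 - \frac{62}{3} = - \frac{47}{3} \approx -15.667$)
$\left(B{\left(H{\left(3 \right)} \right)} + K\right) \left(-5\right) + 24 z = \left(\frac{2}{3} + 6\right) \left(-5\right) + 24 \left(- \frac{47}{3}\right) = \left(2 \cdot \frac{1}{3} + 6\right) \left(-5\right) - 376 = \left(\frac{2}{3} + 6\right) \left(-5\right) - 376 = \frac{20}{3} \left(-5\right) - 376 = - \frac{100}{3} - 376 = - \frac{1228}{3}$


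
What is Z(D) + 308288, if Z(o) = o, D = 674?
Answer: 308962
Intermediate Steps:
Z(D) + 308288 = 674 + 308288 = 308962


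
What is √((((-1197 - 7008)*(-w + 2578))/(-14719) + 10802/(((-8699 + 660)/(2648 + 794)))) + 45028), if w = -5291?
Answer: √627100166995218945087/118326041 ≈ 211.64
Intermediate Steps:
√((((-1197 - 7008)*(-w + 2578))/(-14719) + 10802/(((-8699 + 660)/(2648 + 794)))) + 45028) = √((((-1197 - 7008)*(-1*(-5291) + 2578))/(-14719) + 10802/(((-8699 + 660)/(2648 + 794)))) + 45028) = √((-8205*(5291 + 2578)*(-1/14719) + 10802/((-8039/3442))) + 45028) = √((-8205*7869*(-1/14719) + 10802/((-8039*1/3442))) + 45028) = √((-64565145*(-1/14719) + 10802/(-8039/3442)) + 45028) = √((64565145/14719 + 10802*(-3442/8039)) + 45028) = √((64565145/14719 - 37180484/8039) + 45028) = √(-28220343341/118326041 + 45028) = √(5299764630807/118326041) = √627100166995218945087/118326041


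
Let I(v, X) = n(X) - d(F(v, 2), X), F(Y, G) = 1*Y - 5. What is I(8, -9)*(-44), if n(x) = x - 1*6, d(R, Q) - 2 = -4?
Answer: 572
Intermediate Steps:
F(Y, G) = -5 + Y (F(Y, G) = Y - 5 = -5 + Y)
d(R, Q) = -2 (d(R, Q) = 2 - 4 = -2)
n(x) = -6 + x (n(x) = x - 6 = -6 + x)
I(v, X) = -4 + X (I(v, X) = (-6 + X) - 1*(-2) = (-6 + X) + 2 = -4 + X)
I(8, -9)*(-44) = (-4 - 9)*(-44) = -13*(-44) = 572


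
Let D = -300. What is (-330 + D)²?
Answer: 396900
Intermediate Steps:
(-330 + D)² = (-330 - 300)² = (-630)² = 396900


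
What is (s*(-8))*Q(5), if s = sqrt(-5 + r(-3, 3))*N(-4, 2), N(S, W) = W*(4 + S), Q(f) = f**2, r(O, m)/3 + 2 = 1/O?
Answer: 0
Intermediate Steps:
r(O, m) = -6 + 3/O
s = 0 (s = sqrt(-5 + (-6 + 3/(-3)))*(2*(4 - 4)) = sqrt(-5 + (-6 + 3*(-1/3)))*(2*0) = sqrt(-5 + (-6 - 1))*0 = sqrt(-5 - 7)*0 = sqrt(-12)*0 = (2*I*sqrt(3))*0 = 0)
(s*(-8))*Q(5) = (0*(-8))*5**2 = 0*25 = 0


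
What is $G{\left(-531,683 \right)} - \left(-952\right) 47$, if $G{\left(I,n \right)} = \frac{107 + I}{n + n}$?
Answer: $\frac{30559940}{683} \approx 44744.0$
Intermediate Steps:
$G{\left(I,n \right)} = \frac{107 + I}{2 n}$
$G{\left(-531,683 \right)} - \left(-952\right) 47 = \frac{107 - 531}{2 \cdot 683} - \left(-952\right) 47 = \frac{1}{2} \cdot \frac{1}{683} \left(-424\right) - -44744 = - \frac{212}{683} + 44744 = \frac{30559940}{683}$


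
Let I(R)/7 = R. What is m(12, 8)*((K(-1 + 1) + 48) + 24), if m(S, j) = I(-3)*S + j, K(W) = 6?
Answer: -19032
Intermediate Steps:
I(R) = 7*R
m(S, j) = j - 21*S (m(S, j) = (7*(-3))*S + j = -21*S + j = j - 21*S)
m(12, 8)*((K(-1 + 1) + 48) + 24) = (8 - 21*12)*((6 + 48) + 24) = (8 - 252)*(54 + 24) = -244*78 = -19032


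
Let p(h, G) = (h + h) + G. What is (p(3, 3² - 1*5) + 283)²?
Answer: 85849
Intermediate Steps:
p(h, G) = G + 2*h (p(h, G) = 2*h + G = G + 2*h)
(p(3, 3² - 1*5) + 283)² = (((3² - 1*5) + 2*3) + 283)² = (((9 - 5) + 6) + 283)² = ((4 + 6) + 283)² = (10 + 283)² = 293² = 85849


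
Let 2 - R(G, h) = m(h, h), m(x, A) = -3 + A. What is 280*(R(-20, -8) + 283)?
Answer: 82880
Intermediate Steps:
R(G, h) = 5 - h (R(G, h) = 2 - (-3 + h) = 2 + (3 - h) = 5 - h)
280*(R(-20, -8) + 283) = 280*((5 - 1*(-8)) + 283) = 280*((5 + 8) + 283) = 280*(13 + 283) = 280*296 = 82880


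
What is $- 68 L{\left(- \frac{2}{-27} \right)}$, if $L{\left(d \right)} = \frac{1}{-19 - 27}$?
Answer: $\frac{34}{23} \approx 1.4783$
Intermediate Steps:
$L{\left(d \right)} = - \frac{1}{46}$ ($L{\left(d \right)} = \frac{1}{-46} = - \frac{1}{46}$)
$- 68 L{\left(- \frac{2}{-27} \right)} = \left(-68\right) \left(- \frac{1}{46}\right) = \frac{34}{23}$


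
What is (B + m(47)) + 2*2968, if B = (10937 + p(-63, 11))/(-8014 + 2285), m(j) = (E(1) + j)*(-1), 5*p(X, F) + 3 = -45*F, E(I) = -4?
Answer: 168750798/28645 ≈ 5891.1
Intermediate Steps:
p(X, F) = -⅗ - 9*F (p(X, F) = -⅗ + (-45*F)/5 = -⅗ - 9*F)
m(j) = 4 - j (m(j) = (-4 + j)*(-1) = 4 - j)
B = -54187/28645 (B = (10937 + (-⅗ - 9*11))/(-8014 + 2285) = (10937 + (-⅗ - 99))/(-5729) = (10937 - 498/5)*(-1/5729) = (54187/5)*(-1/5729) = -54187/28645 ≈ -1.8917)
(B + m(47)) + 2*2968 = (-54187/28645 + (4 - 1*47)) + 2*2968 = (-54187/28645 + (4 - 47)) + 5936 = (-54187/28645 - 43) + 5936 = -1285922/28645 + 5936 = 168750798/28645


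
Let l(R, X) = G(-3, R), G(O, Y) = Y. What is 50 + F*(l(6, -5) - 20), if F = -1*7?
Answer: 148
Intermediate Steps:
l(R, X) = R
F = -7
50 + F*(l(6, -5) - 20) = 50 - 7*(6 - 20) = 50 - 7*(-14) = 50 + 98 = 148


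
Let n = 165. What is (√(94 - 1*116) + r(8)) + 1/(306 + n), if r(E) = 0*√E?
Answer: 1/471 + I*√22 ≈ 0.0021231 + 4.6904*I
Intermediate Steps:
r(E) = 0
(√(94 - 1*116) + r(8)) + 1/(306 + n) = (√(94 - 1*116) + 0) + 1/(306 + 165) = (√(94 - 116) + 0) + 1/471 = (√(-22) + 0) + 1/471 = (I*√22 + 0) + 1/471 = I*√22 + 1/471 = 1/471 + I*√22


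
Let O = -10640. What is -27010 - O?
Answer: -16370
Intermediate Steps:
-27010 - O = -27010 - 1*(-10640) = -27010 + 10640 = -16370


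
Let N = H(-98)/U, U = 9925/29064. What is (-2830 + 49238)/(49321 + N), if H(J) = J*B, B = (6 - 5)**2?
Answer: 460599400/486662653 ≈ 0.94644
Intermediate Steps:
B = 1 (B = 1**2 = 1)
U = 9925/29064 (U = 9925*(1/29064) = 9925/29064 ≈ 0.34149)
H(J) = J (H(J) = J*1 = J)
N = -2848272/9925 (N = -98/9925/29064 = -98*29064/9925 = -2848272/9925 ≈ -286.98)
(-2830 + 49238)/(49321 + N) = (-2830 + 49238)/(49321 - 2848272/9925) = 46408/(486662653/9925) = 46408*(9925/486662653) = 460599400/486662653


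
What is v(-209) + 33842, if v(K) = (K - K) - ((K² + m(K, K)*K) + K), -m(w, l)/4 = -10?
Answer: -1270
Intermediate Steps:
m(w, l) = 40 (m(w, l) = -4*(-10) = 40)
v(K) = -K² - 41*K (v(K) = (K - K) - ((K² + 40*K) + K) = 0 - (K² + 41*K) = 0 + (-K² - 41*K) = -K² - 41*K)
v(-209) + 33842 = -1*(-209)*(41 - 209) + 33842 = -1*(-209)*(-168) + 33842 = -35112 + 33842 = -1270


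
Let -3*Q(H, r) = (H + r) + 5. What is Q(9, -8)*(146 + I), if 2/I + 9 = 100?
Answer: -26576/91 ≈ -292.04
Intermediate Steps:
I = 2/91 (I = 2/(-9 + 100) = 2/91 ≈ 0.021978)
Q(H, r) = -5/3 - H/3 - r/3 (Q(H, r) = -((H + r) + 5)/3 = -(5 + H + r)/3 = -5/3 - H/3 - r/3)
Q(9, -8)*(146 + I) = (-5/3 - ⅓*9 - ⅓*(-8))*(146 + 2/91) = (-5/3 - 3 + 8/3)*(13288/91) = -2*13288/91 = -26576/91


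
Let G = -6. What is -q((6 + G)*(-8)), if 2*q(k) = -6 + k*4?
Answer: 3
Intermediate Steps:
q(k) = -3 + 2*k (q(k) = (-6 + k*4)/2 = (-6 + 4*k)/2 = -3 + 2*k)
-q((6 + G)*(-8)) = -(-3 + 2*((6 - 6)*(-8))) = -(-3 + 2*(0*(-8))) = -(-3 + 2*0) = -(-3 + 0) = -1*(-3) = 3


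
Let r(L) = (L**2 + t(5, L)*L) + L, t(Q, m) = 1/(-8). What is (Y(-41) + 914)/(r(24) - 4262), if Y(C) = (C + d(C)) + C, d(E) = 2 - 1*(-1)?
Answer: -167/733 ≈ -0.22783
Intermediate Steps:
d(E) = 3 (d(E) = 2 + 1 = 3)
t(Q, m) = -1/8
r(L) = L**2 + 7*L/8 (r(L) = (L**2 - L/8) + L = L**2 + 7*L/8)
Y(C) = 3 + 2*C (Y(C) = (C + 3) + C = (3 + C) + C = 3 + 2*C)
(Y(-41) + 914)/(r(24) - 4262) = ((3 + 2*(-41)) + 914)/((1/8)*24*(7 + 8*24) - 4262) = ((3 - 82) + 914)/((1/8)*24*(7 + 192) - 4262) = (-79 + 914)/((1/8)*24*199 - 4262) = 835/(597 - 4262) = 835/(-3665) = 835*(-1/3665) = -167/733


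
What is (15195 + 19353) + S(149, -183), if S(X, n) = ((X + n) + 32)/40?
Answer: 690959/20 ≈ 34548.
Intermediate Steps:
S(X, n) = ⅘ + X/40 + n/40 (S(X, n) = (32 + X + n)*(1/40) = ⅘ + X/40 + n/40)
(15195 + 19353) + S(149, -183) = (15195 + 19353) + (⅘ + (1/40)*149 + (1/40)*(-183)) = 34548 + (⅘ + 149/40 - 183/40) = 34548 - 1/20 = 690959/20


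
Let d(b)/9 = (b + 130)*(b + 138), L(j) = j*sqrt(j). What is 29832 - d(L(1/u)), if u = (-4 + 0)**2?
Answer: -539302665/4096 ≈ -1.3167e+5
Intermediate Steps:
u = 16 (u = (-4)**2 = 16)
L(j) = j**(3/2)
d(b) = 9*(130 + b)*(138 + b) (d(b) = 9*((b + 130)*(b + 138)) = 9*((130 + b)*(138 + b)) = 9*(130 + b)*(138 + b))
29832 - d(L(1/u)) = 29832 - (161460 + 9*((1/16)**(3/2))**2 + 2412*(1/16)**(3/2)) = 29832 - (161460 + 9*(1/64)**2 + 2412*(1/64)) = 29832 - (161460 + 9*(1/4096) + 603/16) = 29832 - (161460 + 9/4096 + 603/16) = 29832 - 1*661494537/4096 = 29832 - 661494537/4096 = -539302665/4096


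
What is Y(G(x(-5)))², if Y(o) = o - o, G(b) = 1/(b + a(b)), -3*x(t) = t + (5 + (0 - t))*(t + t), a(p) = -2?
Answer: 0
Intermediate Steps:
x(t) = -t/3 - 2*t*(5 - t)/3 (x(t) = -(t + (5 + (0 - t))*(t + t))/3 = -(t + (5 - t)*(2*t))/3 = -(t + 2*t*(5 - t))/3 = -t/3 - 2*t*(5 - t)/3)
G(b) = 1/(-2 + b) (G(b) = 1/(b - 2) = 1/(-2 + b))
Y(o) = 0
Y(G(x(-5)))² = 0² = 0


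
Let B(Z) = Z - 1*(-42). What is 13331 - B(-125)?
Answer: 13414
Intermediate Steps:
B(Z) = 42 + Z (B(Z) = Z + 42 = 42 + Z)
13331 - B(-125) = 13331 - (42 - 125) = 13331 - 1*(-83) = 13331 + 83 = 13414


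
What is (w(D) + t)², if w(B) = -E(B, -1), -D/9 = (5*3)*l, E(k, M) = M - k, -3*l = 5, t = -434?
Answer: 43264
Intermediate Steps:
l = -5/3 (l = -⅓*5 = -5/3 ≈ -1.6667)
D = 225 (D = -9*5*3*(-5)/3 = -135*(-5)/3 = -9*(-25) = 225)
w(B) = 1 + B (w(B) = -(-1 - B) = 1 + B)
(w(D) + t)² = ((1 + 225) - 434)² = (226 - 434)² = (-208)² = 43264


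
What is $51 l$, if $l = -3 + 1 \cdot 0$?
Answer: $-153$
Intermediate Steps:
$l = -3$ ($l = -3 + 0 = -3$)
$51 l = 51 \left(-3\right) = -153$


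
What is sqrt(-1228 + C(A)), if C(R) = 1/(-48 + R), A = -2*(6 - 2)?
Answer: 9*I*sqrt(11886)/28 ≈ 35.043*I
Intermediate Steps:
A = -8 (A = -2*4 = -8)
sqrt(-1228 + C(A)) = sqrt(-1228 + 1/(-48 - 8)) = sqrt(-1228 + 1/(-56)) = sqrt(-1228 - 1/56) = sqrt(-68769/56) = 9*I*sqrt(11886)/28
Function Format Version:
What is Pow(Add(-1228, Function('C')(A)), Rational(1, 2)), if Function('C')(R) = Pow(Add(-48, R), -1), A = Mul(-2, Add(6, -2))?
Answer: Mul(Rational(9, 28), I, Pow(11886, Rational(1, 2))) ≈ Mul(35.043, I)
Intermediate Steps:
A = -8 (A = Mul(-2, 4) = -8)
Pow(Add(-1228, Function('C')(A)), Rational(1, 2)) = Pow(Add(-1228, Pow(Add(-48, -8), -1)), Rational(1, 2)) = Pow(Add(-1228, Pow(-56, -1)), Rational(1, 2)) = Pow(Add(-1228, Rational(-1, 56)), Rational(1, 2)) = Pow(Rational(-68769, 56), Rational(1, 2)) = Mul(Rational(9, 28), I, Pow(11886, Rational(1, 2)))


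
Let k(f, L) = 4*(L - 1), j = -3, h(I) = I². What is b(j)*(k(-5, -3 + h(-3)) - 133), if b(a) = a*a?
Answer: -1017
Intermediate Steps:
b(a) = a²
k(f, L) = -4 + 4*L (k(f, L) = 4*(-1 + L) = -4 + 4*L)
b(j)*(k(-5, -3 + h(-3)) - 133) = (-3)²*((-4 + 4*(-3 + (-3)²)) - 133) = 9*((-4 + 4*(-3 + 9)) - 133) = 9*((-4 + 4*6) - 133) = 9*((-4 + 24) - 133) = 9*(20 - 133) = 9*(-113) = -1017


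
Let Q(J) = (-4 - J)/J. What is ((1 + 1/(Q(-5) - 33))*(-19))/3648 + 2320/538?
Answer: 36928211/8573568 ≈ 4.3072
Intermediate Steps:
Q(J) = (-4 - J)/J
((1 + 1/(Q(-5) - 33))*(-19))/3648 + 2320/538 = ((1 + 1/((-4 - 1*(-5))/(-5) - 33))*(-19))/3648 + 2320/538 = ((1 + 1/(-(-4 + 5)/5 - 33))*(-19))*(1/3648) + 2320*(1/538) = ((1 + 1/(-1/5*1 - 33))*(-19))*(1/3648) + 1160/269 = ((1 + 1/(-1/5 - 33))*(-19))*(1/3648) + 1160/269 = ((1 + 1/(-166/5))*(-19))*(1/3648) + 1160/269 = ((1 - 5/166)*(-19))*(1/3648) + 1160/269 = ((161/166)*(-19))*(1/3648) + 1160/269 = -3059/166*1/3648 + 1160/269 = -161/31872 + 1160/269 = 36928211/8573568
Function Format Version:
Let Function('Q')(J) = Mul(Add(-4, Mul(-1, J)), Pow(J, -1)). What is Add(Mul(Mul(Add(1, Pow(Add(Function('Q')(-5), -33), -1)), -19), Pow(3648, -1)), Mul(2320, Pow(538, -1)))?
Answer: Rational(36928211, 8573568) ≈ 4.3072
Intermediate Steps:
Function('Q')(J) = Mul(Pow(J, -1), Add(-4, Mul(-1, J)))
Add(Mul(Mul(Add(1, Pow(Add(Function('Q')(-5), -33), -1)), -19), Pow(3648, -1)), Mul(2320, Pow(538, -1))) = Add(Mul(Mul(Add(1, Pow(Add(Mul(Pow(-5, -1), Add(-4, Mul(-1, -5))), -33), -1)), -19), Pow(3648, -1)), Mul(2320, Pow(538, -1))) = Add(Mul(Mul(Add(1, Pow(Add(Mul(Rational(-1, 5), Add(-4, 5)), -33), -1)), -19), Rational(1, 3648)), Mul(2320, Rational(1, 538))) = Add(Mul(Mul(Add(1, Pow(Add(Mul(Rational(-1, 5), 1), -33), -1)), -19), Rational(1, 3648)), Rational(1160, 269)) = Add(Mul(Mul(Add(1, Pow(Add(Rational(-1, 5), -33), -1)), -19), Rational(1, 3648)), Rational(1160, 269)) = Add(Mul(Mul(Add(1, Pow(Rational(-166, 5), -1)), -19), Rational(1, 3648)), Rational(1160, 269)) = Add(Mul(Mul(Add(1, Rational(-5, 166)), -19), Rational(1, 3648)), Rational(1160, 269)) = Add(Mul(Mul(Rational(161, 166), -19), Rational(1, 3648)), Rational(1160, 269)) = Add(Mul(Rational(-3059, 166), Rational(1, 3648)), Rational(1160, 269)) = Add(Rational(-161, 31872), Rational(1160, 269)) = Rational(36928211, 8573568)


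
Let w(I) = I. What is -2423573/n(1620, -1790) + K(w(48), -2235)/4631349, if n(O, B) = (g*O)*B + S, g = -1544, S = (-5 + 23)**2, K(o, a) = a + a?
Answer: -10412635167419/6911966540795292 ≈ -0.0015065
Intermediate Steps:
K(o, a) = 2*a
S = 324 (S = 18**2 = 324)
n(O, B) = 324 - 1544*B*O (n(O, B) = (-1544*O)*B + 324 = -1544*B*O + 324 = 324 - 1544*B*O)
-2423573/n(1620, -1790) + K(w(48), -2235)/4631349 = -2423573/(324 - 1544*(-1790)*1620) + (2*(-2235))/4631349 = -2423573/(324 + 4477291200) - 4470*1/4631349 = -2423573/4477291524 - 1490/1543783 = -10412635167419/6911966540795292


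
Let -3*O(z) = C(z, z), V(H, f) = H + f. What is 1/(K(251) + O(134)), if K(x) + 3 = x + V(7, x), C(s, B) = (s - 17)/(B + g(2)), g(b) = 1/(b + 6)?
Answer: 1073/542626 ≈ 0.0019774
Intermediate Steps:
g(b) = 1/(6 + b)
C(s, B) = (-17 + s)/(⅛ + B) (C(s, B) = (s - 17)/(B + 1/(6 + 2)) = (-17 + s)/(B + 1/8) = (-17 + s)/(B + ⅛) = (-17 + s)/(⅛ + B))
O(z) = -8*(-17 + z)/(3*(1 + 8*z))
K(x) = 4 + 2*x (K(x) = -3 + (x + (7 + x)) = -3 + (7 + 2*x) = 4 + 2*x)
1/(K(251) + O(134)) = 1/((4 + 2*251) + 8*(17 - 1*134)/(3*(1 + 8*134))) = 1/((4 + 502) + 8*(17 - 134)/(3*(1 + 1072))) = 1/(506 + (8/3)*(-117)/1073) = 1/(506 + (8/3)*(1/1073)*(-117)) = 1/(506 - 312/1073) = 1/(542626/1073) = 1073/542626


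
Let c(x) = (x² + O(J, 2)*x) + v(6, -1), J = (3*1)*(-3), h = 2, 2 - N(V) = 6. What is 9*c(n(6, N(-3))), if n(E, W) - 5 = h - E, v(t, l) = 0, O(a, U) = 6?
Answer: 63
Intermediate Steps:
N(V) = -4 (N(V) = 2 - 1*6 = 2 - 6 = -4)
J = -9 (J = 3*(-3) = -9)
n(E, W) = 7 - E (n(E, W) = 5 + (2 - E) = 7 - E)
c(x) = x² + 6*x (c(x) = (x² + 6*x) + 0 = x² + 6*x)
9*c(n(6, N(-3))) = 9*((7 - 1*6)*(6 + (7 - 1*6))) = 9*((7 - 6)*(6 + (7 - 6))) = 9*(1*(6 + 1)) = 9*(1*7) = 9*7 = 63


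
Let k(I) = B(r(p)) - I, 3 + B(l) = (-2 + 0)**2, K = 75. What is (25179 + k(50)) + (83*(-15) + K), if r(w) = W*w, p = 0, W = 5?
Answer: 23960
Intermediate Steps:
r(w) = 5*w
B(l) = 1 (B(l) = -3 + (-2 + 0)**2 = -3 + (-2)**2 = -3 + 4 = 1)
k(I) = 1 - I
(25179 + k(50)) + (83*(-15) + K) = (25179 + (1 - 1*50)) + (83*(-15) + 75) = (25179 + (1 - 50)) + (-1245 + 75) = (25179 - 49) - 1170 = 25130 - 1170 = 23960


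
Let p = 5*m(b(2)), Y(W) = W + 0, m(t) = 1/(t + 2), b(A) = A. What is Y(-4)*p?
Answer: -5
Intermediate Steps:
m(t) = 1/(2 + t)
Y(W) = W
p = 5/4 (p = 5/(2 + 2) = 5/4 ≈ 1.2500)
Y(-4)*p = -4*5/4 = -5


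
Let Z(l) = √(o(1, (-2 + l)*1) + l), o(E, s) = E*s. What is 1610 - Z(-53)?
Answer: 1610 - 6*I*√3 ≈ 1610.0 - 10.392*I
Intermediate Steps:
Z(l) = √(-2 + 2*l) (Z(l) = √(1*((-2 + l)*1) + l) = √(1*(-2 + l) + l) = √((-2 + l) + l) = √(-2 + 2*l))
1610 - Z(-53) = 1610 - √(-2 + 2*(-53)) = 1610 - √(-2 - 106) = 1610 - √(-108) = 1610 - 6*I*√3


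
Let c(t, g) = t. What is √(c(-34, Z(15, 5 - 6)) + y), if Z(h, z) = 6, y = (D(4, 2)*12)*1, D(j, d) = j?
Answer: √14 ≈ 3.7417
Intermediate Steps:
y = 48 (y = (4*12)*1 = 48*1 = 48)
√(c(-34, Z(15, 5 - 6)) + y) = √(-34 + 48) = √14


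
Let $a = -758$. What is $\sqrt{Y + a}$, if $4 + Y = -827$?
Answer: $i \sqrt{1589} \approx 39.862 i$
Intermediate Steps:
$Y = -831$ ($Y = -4 - 827 = -831$)
$\sqrt{Y + a} = \sqrt{-831 - 758} = \sqrt{-1589} = i \sqrt{1589}$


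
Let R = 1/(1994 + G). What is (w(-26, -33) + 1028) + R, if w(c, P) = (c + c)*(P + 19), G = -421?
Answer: 2762189/1573 ≈ 1756.0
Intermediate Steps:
w(c, P) = 2*c*(19 + P) (w(c, P) = (2*c)*(19 + P) = 2*c*(19 + P))
R = 1/1573 (R = 1/(1994 - 421) = 1/1573 ≈ 0.00063573)
(w(-26, -33) + 1028) + R = (2*(-26)*(19 - 33) + 1028) + 1/1573 = (2*(-26)*(-14) + 1028) + 1/1573 = (728 + 1028) + 1/1573 = 1756 + 1/1573 = 2762189/1573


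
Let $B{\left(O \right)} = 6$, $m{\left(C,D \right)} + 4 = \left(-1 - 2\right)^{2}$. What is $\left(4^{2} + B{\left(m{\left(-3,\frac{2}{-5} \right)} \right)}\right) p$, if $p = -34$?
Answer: $-748$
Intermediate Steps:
$m{\left(C,D \right)} = 5$ ($m{\left(C,D \right)} = -4 + \left(-1 - 2\right)^{2} = -4 + \left(-3\right)^{2} = -4 + 9 = 5$)
$\left(4^{2} + B{\left(m{\left(-3,\frac{2}{-5} \right)} \right)}\right) p = \left(4^{2} + 6\right) \left(-34\right) = \left(16 + 6\right) \left(-34\right) = 22 \left(-34\right) = -748$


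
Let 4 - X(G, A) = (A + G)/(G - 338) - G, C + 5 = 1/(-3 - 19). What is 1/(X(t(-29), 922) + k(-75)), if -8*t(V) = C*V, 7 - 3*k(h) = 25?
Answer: -11036432/195933369 ≈ -0.056327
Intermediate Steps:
C = -111/22 (C = -5 + 1/(-3 - 19) = -5 + 1/(-22) = -5 - 1/22 = -111/22 ≈ -5.0455)
k(h) = -6 (k(h) = 7/3 - ⅓*25 = 7/3 - 25/3 = -6)
t(V) = 111*V/176 (t(V) = -(-111)*V/176 = 111*V/176)
X(G, A) = 4 + G - (A + G)/(-338 + G) (X(G, A) = 4 - ((A + G)/(G - 338) - G) = 4 - ((A + G)/(-338 + G) - G) = 4 - (-G + (A + G)/(-338 + G)) = 4 + (G - (A + G)/(-338 + G)) = 4 + G - (A + G)/(-338 + G))
1/(X(t(-29), 922) + k(-75)) = 1/((-1352 + ((111/176)*(-29))² - 1*922 - 37185*(-29)/176)/(-338 + (111/176)*(-29)) - 6) = 1/((-1352 + (-3219/176)² - 922 - 335*(-3219/176))/(-338 - 3219/176) - 6) = 1/((-1352 + 10361961/30976 - 922 + 1078365/176)/(-62707/176) - 6) = 1/(-176/62707*129714777/30976 - 6) = 1/(-129714777/11036432 - 6) = 1/(-195933369/11036432) = -11036432/195933369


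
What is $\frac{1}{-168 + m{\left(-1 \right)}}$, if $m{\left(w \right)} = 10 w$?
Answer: $- \frac{1}{178} \approx -0.005618$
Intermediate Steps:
$\frac{1}{-168 + m{\left(-1 \right)}} = \frac{1}{-168 + 10 \left(-1\right)} = \frac{1}{-168 - 10} = \frac{1}{-178} = - \frac{1}{178}$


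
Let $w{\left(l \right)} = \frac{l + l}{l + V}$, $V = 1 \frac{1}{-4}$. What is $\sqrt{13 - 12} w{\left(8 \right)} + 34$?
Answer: $\frac{1118}{31} \approx 36.065$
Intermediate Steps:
$V = - \frac{1}{4}$ ($V = 1 \left(- \frac{1}{4}\right) = - \frac{1}{4} \approx -0.25$)
$w{\left(l \right)} = \frac{2 l}{- \frac{1}{4} + l}$ ($w{\left(l \right)} = \frac{l + l}{l - \frac{1}{4}} = \frac{2 l}{- \frac{1}{4} + l}$)
$\sqrt{13 - 12} w{\left(8 \right)} + 34 = \sqrt{13 - 12} \cdot 8 \cdot 8 \frac{1}{-1 + 4 \cdot 8} + 34 = \sqrt{13 - 12} \cdot 8 \cdot 8 \frac{1}{-1 + 32} + 34 = \sqrt{1} \cdot 8 \cdot 8 \cdot \frac{1}{31} + 34 = 1 \cdot 8 \cdot 8 \cdot \frac{1}{31} + 34 = 1 \cdot \frac{64}{31} + 34 = \frac{64}{31} + 34 = \frac{1118}{31}$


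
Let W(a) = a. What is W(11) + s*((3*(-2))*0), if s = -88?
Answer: 11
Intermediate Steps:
W(11) + s*((3*(-2))*0) = 11 - 88*3*(-2)*0 = 11 - (-528)*0 = 11 - 88*0 = 11 + 0 = 11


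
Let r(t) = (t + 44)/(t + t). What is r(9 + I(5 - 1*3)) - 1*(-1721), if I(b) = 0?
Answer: 31031/18 ≈ 1723.9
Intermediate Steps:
r(t) = (44 + t)/(2*t) (r(t) = (44 + t)/((2*t)) = (44 + t)*(1/(2*t)) = (44 + t)/(2*t))
r(9 + I(5 - 1*3)) - 1*(-1721) = (44 + (9 + 0))/(2*(9 + 0)) - 1*(-1721) = (½)*(44 + 9)/9 + 1721 = (½)*(⅑)*53 + 1721 = 53/18 + 1721 = 31031/18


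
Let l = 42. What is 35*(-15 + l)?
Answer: 945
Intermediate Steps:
35*(-15 + l) = 35*(-15 + 42) = 35*27 = 945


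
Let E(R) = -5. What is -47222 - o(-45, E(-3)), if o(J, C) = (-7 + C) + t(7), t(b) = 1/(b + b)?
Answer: -660941/14 ≈ -47210.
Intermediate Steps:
t(b) = 1/(2*b)
o(J, C) = -97/14 + C (o(J, C) = (-7 + C) + (½)/7 = (-7 + C) + (½)*(⅐) = (-7 + C) + 1/14 = -97/14 + C)
-47222 - o(-45, E(-3)) = -47222 - (-97/14 - 5) = -47222 - 1*(-167/14) = -47222 + 167/14 = -660941/14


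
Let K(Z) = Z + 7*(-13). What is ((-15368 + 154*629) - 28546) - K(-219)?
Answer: 53262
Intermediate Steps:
K(Z) = -91 + Z (K(Z) = Z - 91 = -91 + Z)
((-15368 + 154*629) - 28546) - K(-219) = ((-15368 + 154*629) - 28546) - (-91 - 219) = ((-15368 + 96866) - 28546) - 1*(-310) = (81498 - 28546) + 310 = 52952 + 310 = 53262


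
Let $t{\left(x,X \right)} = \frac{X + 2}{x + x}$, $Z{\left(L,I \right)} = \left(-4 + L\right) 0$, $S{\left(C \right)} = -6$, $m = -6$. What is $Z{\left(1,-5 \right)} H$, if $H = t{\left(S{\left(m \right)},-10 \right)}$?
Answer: $0$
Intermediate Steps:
$Z{\left(L,I \right)} = 0$
$t{\left(x,X \right)} = \frac{2 + X}{2 x}$
$H = \frac{2}{3}$ ($H = \frac{2 - 10}{2 \left(-6\right)} = \frac{1}{2} \left(- \frac{1}{6}\right) \left(-8\right) = \frac{2}{3} \approx 0.66667$)
$Z{\left(1,-5 \right)} H = 0 \cdot \frac{2}{3} = 0$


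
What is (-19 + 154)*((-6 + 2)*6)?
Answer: -3240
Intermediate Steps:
(-19 + 154)*((-6 + 2)*6) = 135*(-4*6) = 135*(-24) = -3240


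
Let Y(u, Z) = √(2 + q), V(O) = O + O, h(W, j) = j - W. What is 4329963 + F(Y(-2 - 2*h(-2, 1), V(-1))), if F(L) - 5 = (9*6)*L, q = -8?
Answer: 4329968 + 54*I*√6 ≈ 4.33e+6 + 132.27*I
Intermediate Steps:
V(O) = 2*O
Y(u, Z) = I*√6 (Y(u, Z) = √(2 - 8) = √(-6) = I*√6)
F(L) = 5 + 54*L (F(L) = 5 + (9*6)*L = 5 + 54*L)
4329963 + F(Y(-2 - 2*h(-2, 1), V(-1))) = 4329963 + (5 + 54*(I*√6)) = 4329963 + (5 + 54*I*√6) = 4329968 + 54*I*√6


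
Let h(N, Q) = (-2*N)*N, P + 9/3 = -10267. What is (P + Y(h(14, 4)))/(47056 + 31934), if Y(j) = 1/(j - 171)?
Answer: -1927337/14823790 ≈ -0.13002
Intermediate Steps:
P = -10270 (P = -3 - 10267 = -10270)
h(N, Q) = -2*N**2
Y(j) = 1/(-171 + j)
(P + Y(h(14, 4)))/(47056 + 31934) = (-10270 + 1/(-171 - 2*14**2))/(47056 + 31934) = (-10270 + 1/(-171 - 2*196))/78990 = (-10270 + 1/(-171 - 392))*(1/78990) = (-10270 + 1/(-563))*(1/78990) = (-10270 - 1/563)*(1/78990) = -5782011/563*1/78990 = -1927337/14823790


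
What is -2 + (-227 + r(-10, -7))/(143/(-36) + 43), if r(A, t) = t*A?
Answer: -8462/1405 ≈ -6.0228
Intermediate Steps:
r(A, t) = A*t
-2 + (-227 + r(-10, -7))/(143/(-36) + 43) = -2 + (-227 - 10*(-7))/(143/(-36) + 43) = -2 + (-227 + 70)/(143*(-1/36) + 43) = -2 - 157/(-143/36 + 43) = -2 - 157/1405/36 = -2 - 157*36/1405 = -2 - 5652/1405 = -8462/1405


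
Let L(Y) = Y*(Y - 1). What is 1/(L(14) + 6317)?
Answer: 1/6499 ≈ 0.00015387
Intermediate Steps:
L(Y) = Y*(-1 + Y)
1/(L(14) + 6317) = 1/(14*(-1 + 14) + 6317) = 1/(14*13 + 6317) = 1/(182 + 6317) = 1/6499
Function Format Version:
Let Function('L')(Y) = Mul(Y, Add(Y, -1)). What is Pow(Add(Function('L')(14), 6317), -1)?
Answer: Rational(1, 6499) ≈ 0.00015387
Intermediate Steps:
Function('L')(Y) = Mul(Y, Add(-1, Y))
Pow(Add(Function('L')(14), 6317), -1) = Pow(Add(Mul(14, Add(-1, 14)), 6317), -1) = Pow(Add(Mul(14, 13), 6317), -1) = Pow(Add(182, 6317), -1) = Pow(6499, -1) = Rational(1, 6499)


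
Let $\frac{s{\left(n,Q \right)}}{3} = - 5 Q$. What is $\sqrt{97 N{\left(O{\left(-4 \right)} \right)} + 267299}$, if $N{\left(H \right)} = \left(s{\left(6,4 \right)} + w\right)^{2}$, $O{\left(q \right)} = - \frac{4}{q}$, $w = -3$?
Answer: $2 \sqrt{163073} \approx 807.65$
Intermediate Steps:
$s{\left(n,Q \right)} = - 15 Q$ ($s{\left(n,Q \right)} = 3 \left(- 5 Q\right) = - 15 Q$)
$N{\left(H \right)} = 3969$ ($N{\left(H \right)} = \left(\left(-15\right) 4 - 3\right)^{2} = \left(-60 - 3\right)^{2} = \left(-63\right)^{2} = 3969$)
$\sqrt{97 N{\left(O{\left(-4 \right)} \right)} + 267299} = \sqrt{97 \cdot 3969 + 267299} = \sqrt{384993 + 267299} = \sqrt{652292} = 2 \sqrt{163073}$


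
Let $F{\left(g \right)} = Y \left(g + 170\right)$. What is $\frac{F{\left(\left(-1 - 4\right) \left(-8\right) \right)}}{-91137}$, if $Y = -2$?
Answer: $\frac{140}{30379} \approx 0.0046084$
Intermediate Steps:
$F{\left(g \right)} = -340 - 2 g$ ($F{\left(g \right)} = - 2 \left(g + 170\right) = - 2 \left(170 + g\right) = -340 - 2 g$)
$\frac{F{\left(\left(-1 - 4\right) \left(-8\right) \right)}}{-91137} = \frac{-340 - 2 \left(-1 - 4\right) \left(-8\right)}{-91137} = \left(-340 - 2 \left(\left(-5\right) \left(-8\right)\right)\right) \left(- \frac{1}{91137}\right) = \left(-340 - 80\right) \left(- \frac{1}{91137}\right) = \left(-420\right) \left(- \frac{1}{91137}\right) = \frac{140}{30379}$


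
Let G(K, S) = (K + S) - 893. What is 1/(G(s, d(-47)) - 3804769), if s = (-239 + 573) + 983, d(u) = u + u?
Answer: -1/3804439 ≈ -2.6285e-7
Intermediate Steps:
d(u) = 2*u
s = 1317 (s = 334 + 983 = 1317)
G(K, S) = -893 + K + S
1/(G(s, d(-47)) - 3804769) = 1/((-893 + 1317 + 2*(-47)) - 3804769) = 1/((-893 + 1317 - 94) - 3804769) = 1/(330 - 3804769) = 1/(-3804439) = -1/3804439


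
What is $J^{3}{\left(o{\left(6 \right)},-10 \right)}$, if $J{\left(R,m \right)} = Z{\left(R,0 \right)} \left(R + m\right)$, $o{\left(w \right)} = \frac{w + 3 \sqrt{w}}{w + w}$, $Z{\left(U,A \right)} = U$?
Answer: $- \frac{246995}{512} - \frac{50571 \sqrt{6}}{256} \approx -966.29$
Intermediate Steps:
$o{\left(w \right)} = \frac{w + 3 \sqrt{w}}{2 w}$
$J{\left(R,m \right)} = R \left(R + m\right)$
$J^{3}{\left(o{\left(6 \right)},-10 \right)} = \left(\left(\frac{1}{2} + \frac{3}{2 \sqrt{6}}\right) \left(\left(\frac{1}{2} + \frac{3}{2 \sqrt{6}}\right) - 10\right)\right)^{3} = \left(\left(\frac{1}{2} + \frac{3 \frac{\sqrt{6}}{6}}{2}\right) \left(\left(\frac{1}{2} + \frac{3 \frac{\sqrt{6}}{6}}{2}\right) - 10\right)\right)^{3} = \left(\left(\frac{1}{2} + \frac{\sqrt{6}}{4}\right) \left(\left(\frac{1}{2} + \frac{\sqrt{6}}{4}\right) - 10\right)\right)^{3} = \left(\left(\frac{1}{2} + \frac{\sqrt{6}}{4}\right) \left(- \frac{19}{2} + \frac{\sqrt{6}}{4}\right)\right)^{3} = \left(\frac{1}{2} + \frac{\sqrt{6}}{4}\right)^{3} \left(- \frac{19}{2} + \frac{\sqrt{6}}{4}\right)^{3}$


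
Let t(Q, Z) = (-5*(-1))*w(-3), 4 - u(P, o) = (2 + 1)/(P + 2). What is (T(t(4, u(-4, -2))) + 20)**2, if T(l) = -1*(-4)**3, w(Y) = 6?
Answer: 7056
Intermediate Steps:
u(P, o) = 4 - 3/(2 + P) (u(P, o) = 4 - (2 + 1)/(P + 2) = 4 - 3/(2 + P))
t(Q, Z) = 30 (t(Q, Z) = -5*(-1)*6 = 5*6 = 30)
T(l) = 64 (T(l) = -1*(-64) = 64)
(T(t(4, u(-4, -2))) + 20)**2 = (64 + 20)**2 = 84**2 = 7056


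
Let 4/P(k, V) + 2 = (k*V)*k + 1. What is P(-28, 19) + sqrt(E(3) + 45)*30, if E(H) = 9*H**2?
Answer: 4/14895 + 90*sqrt(14) ≈ 336.75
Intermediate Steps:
P(k, V) = 4/(-1 + V*k**2) (P(k, V) = 4/(-2 + ((k*V)*k + 1)) = 4/(-2 + ((V*k)*k + 1)) = 4/(-2 + (V*k**2 + 1)) = 4/(-2 + (1 + V*k**2)) = 4/(-1 + V*k**2))
P(-28, 19) + sqrt(E(3) + 45)*30 = 4/(-1 + 19*(-28)**2) + sqrt(9*3**2 + 45)*30 = 4/(-1 + 19*784) + sqrt(9*9 + 45)*30 = 4/(-1 + 14896) + sqrt(81 + 45)*30 = 4/14895 + sqrt(126)*30 = 4*(1/14895) + (3*sqrt(14))*30 = 4/14895 + 90*sqrt(14)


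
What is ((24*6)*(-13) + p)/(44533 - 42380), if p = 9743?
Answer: 7871/2153 ≈ 3.6558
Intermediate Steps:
((24*6)*(-13) + p)/(44533 - 42380) = ((24*6)*(-13) + 9743)/(44533 - 42380) = (144*(-13) + 9743)/2153 = (-1872 + 9743)*(1/2153) = 7871*(1/2153) = 7871/2153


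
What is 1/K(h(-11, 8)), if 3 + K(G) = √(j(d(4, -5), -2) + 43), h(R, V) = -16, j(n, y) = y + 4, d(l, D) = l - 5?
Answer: 1/12 + √5/12 ≈ 0.26967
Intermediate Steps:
d(l, D) = -5 + l
j(n, y) = 4 + y
K(G) = -3 + 3*√5 (K(G) = -3 + √((4 - 2) + 43) = -3 + √(2 + 43) = -3 + √45 = -3 + 3*√5)
1/K(h(-11, 8)) = 1/(-3 + 3*√5)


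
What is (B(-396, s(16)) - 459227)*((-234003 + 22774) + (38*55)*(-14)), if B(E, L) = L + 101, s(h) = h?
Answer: 110410904790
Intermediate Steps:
B(E, L) = 101 + L
(B(-396, s(16)) - 459227)*((-234003 + 22774) + (38*55)*(-14)) = ((101 + 16) - 459227)*((-234003 + 22774) + (38*55)*(-14)) = (117 - 459227)*(-211229 + 2090*(-14)) = -459110*(-211229 - 29260) = -459110*(-240489) = 110410904790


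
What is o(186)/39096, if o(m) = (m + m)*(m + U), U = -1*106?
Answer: 1240/1629 ≈ 0.76120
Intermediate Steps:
U = -106
o(m) = 2*m*(-106 + m) (o(m) = (m + m)*(m - 106) = (2*m)*(-106 + m) = 2*m*(-106 + m))
o(186)/39096 = (2*186*(-106 + 186))/39096 = (2*186*80)*(1/39096) = 29760*(1/39096) = 1240/1629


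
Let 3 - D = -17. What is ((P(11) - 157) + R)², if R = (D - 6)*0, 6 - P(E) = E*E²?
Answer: 2196324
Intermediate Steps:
D = 20 (D = 3 - 1*(-17) = 3 + 17 = 20)
P(E) = 6 - E³ (P(E) = 6 - E*E² = 6 - E³)
R = 0 (R = (20 - 6)*0 = 14*0 = 0)
((P(11) - 157) + R)² = (((6 - 1*11³) - 157) + 0)² = (((6 - 1*1331) - 157) + 0)² = (((6 - 1331) - 157) + 0)² = ((-1325 - 157) + 0)² = (-1482 + 0)² = (-1482)² = 2196324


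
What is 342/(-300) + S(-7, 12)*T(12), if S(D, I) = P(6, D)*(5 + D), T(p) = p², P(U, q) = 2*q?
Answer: 201543/50 ≈ 4030.9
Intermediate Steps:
S(D, I) = 2*D*(5 + D) (S(D, I) = (2*D)*(5 + D) = 2*D*(5 + D))
342/(-300) + S(-7, 12)*T(12) = 342/(-300) + (2*(-7)*(5 - 7))*12² = 342*(-1/300) + (2*(-7)*(-2))*144 = -57/50 + 28*144 = -57/50 + 4032 = 201543/50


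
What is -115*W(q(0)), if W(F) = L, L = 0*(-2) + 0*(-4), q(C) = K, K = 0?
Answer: 0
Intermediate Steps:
q(C) = 0
L = 0 (L = 0 + 0 = 0)
W(F) = 0
-115*W(q(0)) = -115*0 = 0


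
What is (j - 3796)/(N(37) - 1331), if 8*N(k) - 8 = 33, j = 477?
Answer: 26552/10607 ≈ 2.5033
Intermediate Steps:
N(k) = 41/8 (N(k) = 1 + (⅛)*33 = 1 + 33/8 = 41/8)
(j - 3796)/(N(37) - 1331) = (477 - 3796)/(41/8 - 1331) = -3319/(-10607/8) = -3319*(-8/10607) = 26552/10607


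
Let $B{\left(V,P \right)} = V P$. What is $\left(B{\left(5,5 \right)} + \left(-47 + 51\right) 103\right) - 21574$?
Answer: $-21137$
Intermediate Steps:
$B{\left(V,P \right)} = P V$
$\left(B{\left(5,5 \right)} + \left(-47 + 51\right) 103\right) - 21574 = \left(5 \cdot 5 + \left(-47 + 51\right) 103\right) - 21574 = \left(25 + 4 \cdot 103\right) - 21574 = \left(25 + 412\right) - 21574 = 437 - 21574 = -21137$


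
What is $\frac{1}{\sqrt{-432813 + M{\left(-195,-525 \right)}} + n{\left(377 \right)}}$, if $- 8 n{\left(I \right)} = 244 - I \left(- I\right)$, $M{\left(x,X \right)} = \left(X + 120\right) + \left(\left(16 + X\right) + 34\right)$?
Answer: $- \frac{1138984}{20297827481} - \frac{64 i \sqrt{433693}}{20297827481} \approx -5.6114 \cdot 10^{-5} - 2.0764 \cdot 10^{-6} i$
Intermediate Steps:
$M{\left(x,X \right)} = 170 + 2 X$ ($M{\left(x,X \right)} = \left(120 + X\right) + \left(50 + X\right) = 170 + 2 X$)
$n{\left(I \right)} = - \frac{61}{2} - \frac{I^{2}}{8}$ ($n{\left(I \right)} = - \frac{244 - I \left(- I\right)}{8} = - \frac{244 - - I^{2}}{8} = - \frac{244 + I^{2}}{8} = - \frac{61}{2} - \frac{I^{2}}{8}$)
$\frac{1}{\sqrt{-432813 + M{\left(-195,-525 \right)}} + n{\left(377 \right)}} = \frac{1}{\sqrt{-432813 + \left(170 + 2 \left(-525\right)\right)} - \left(\frac{61}{2} + \frac{377^{2}}{8}\right)} = \frac{1}{\sqrt{-432813 + \left(170 - 1050\right)} - \frac{142373}{8}} = \frac{1}{\sqrt{-432813 - 880} - \frac{142373}{8}} = \frac{1}{\sqrt{-433693} - \frac{142373}{8}} = \frac{1}{i \sqrt{433693} - \frac{142373}{8}} = \frac{1}{- \frac{142373}{8} + i \sqrt{433693}}$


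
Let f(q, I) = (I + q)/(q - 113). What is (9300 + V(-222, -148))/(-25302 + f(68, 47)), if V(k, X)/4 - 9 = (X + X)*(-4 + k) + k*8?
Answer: -2428344/227741 ≈ -10.663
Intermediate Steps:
f(q, I) = (I + q)/(-113 + q)
V(k, X) = 36 + 32*k + 8*X*(-4 + k) (V(k, X) = 36 + 4*((X + X)*(-4 + k) + k*8) = 36 + 4*((2*X)*(-4 + k) + 8*k) = 36 + 4*(2*X*(-4 + k) + 8*k) = 36 + 4*(8*k + 2*X*(-4 + k)) = 36 + (32*k + 8*X*(-4 + k)) = 36 + 32*k + 8*X*(-4 + k))
(9300 + V(-222, -148))/(-25302 + f(68, 47)) = (9300 + (36 - 32*(-148) + 32*(-222) + 8*(-148)*(-222)))/(-25302 + (47 + 68)/(-113 + 68)) = (9300 + (36 + 4736 - 7104 + 262848))/(-25302 + 115/(-45)) = (9300 + 260516)/(-25302 - 1/45*115) = 269816/(-25302 - 23/9) = 269816/(-227741/9) = 269816*(-9/227741) = -2428344/227741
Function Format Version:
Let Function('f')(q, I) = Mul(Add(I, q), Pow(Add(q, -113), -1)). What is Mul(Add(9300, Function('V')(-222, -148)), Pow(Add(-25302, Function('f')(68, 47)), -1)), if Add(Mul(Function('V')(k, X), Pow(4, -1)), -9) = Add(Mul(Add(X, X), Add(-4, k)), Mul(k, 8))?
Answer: Rational(-2428344, 227741) ≈ -10.663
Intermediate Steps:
Function('f')(q, I) = Mul(Pow(Add(-113, q), -1), Add(I, q)) (Function('f')(q, I) = Mul(Add(I, q), Pow(Add(-113, q), -1)) = Mul(Pow(Add(-113, q), -1), Add(I, q)))
Function('V')(k, X) = Add(36, Mul(32, k), Mul(8, X, Add(-4, k))) (Function('V')(k, X) = Add(36, Mul(4, Add(Mul(Add(X, X), Add(-4, k)), Mul(k, 8)))) = Add(36, Mul(4, Add(Mul(Mul(2, X), Add(-4, k)), Mul(8, k)))) = Add(36, Mul(4, Add(Mul(2, X, Add(-4, k)), Mul(8, k)))) = Add(36, Mul(4, Add(Mul(8, k), Mul(2, X, Add(-4, k))))) = Add(36, Add(Mul(32, k), Mul(8, X, Add(-4, k)))) = Add(36, Mul(32, k), Mul(8, X, Add(-4, k))))
Mul(Add(9300, Function('V')(-222, -148)), Pow(Add(-25302, Function('f')(68, 47)), -1)) = Mul(Add(9300, Add(36, Mul(-32, -148), Mul(32, -222), Mul(8, -148, -222))), Pow(Add(-25302, Mul(Pow(Add(-113, 68), -1), Add(47, 68))), -1)) = Mul(Add(9300, Add(36, 4736, -7104, 262848)), Pow(Add(-25302, Mul(Pow(-45, -1), 115)), -1)) = Mul(Add(9300, 260516), Pow(Add(-25302, Mul(Rational(-1, 45), 115)), -1)) = Mul(269816, Pow(Add(-25302, Rational(-23, 9)), -1)) = Mul(269816, Pow(Rational(-227741, 9), -1)) = Mul(269816, Rational(-9, 227741)) = Rational(-2428344, 227741)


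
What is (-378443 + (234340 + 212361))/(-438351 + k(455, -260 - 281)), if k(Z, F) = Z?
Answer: -34129/218948 ≈ -0.15588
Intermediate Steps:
(-378443 + (234340 + 212361))/(-438351 + k(455, -260 - 281)) = (-378443 + (234340 + 212361))/(-438351 + 455) = (-378443 + 446701)/(-437896) = 68258*(-1/437896) = -34129/218948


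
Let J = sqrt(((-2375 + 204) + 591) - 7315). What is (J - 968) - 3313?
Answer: -4281 + I*sqrt(8895) ≈ -4281.0 + 94.313*I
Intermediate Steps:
J = I*sqrt(8895) (J = sqrt((-2171 + 591) - 7315) = sqrt(-1580 - 7315) = sqrt(-8895) = I*sqrt(8895) ≈ 94.313*I)
(J - 968) - 3313 = (I*sqrt(8895) - 968) - 3313 = (-968 + I*sqrt(8895)) - 3313 = -4281 + I*sqrt(8895)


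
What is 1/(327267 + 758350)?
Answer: 1/1085617 ≈ 9.2114e-7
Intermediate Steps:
1/(327267 + 758350) = 1/1085617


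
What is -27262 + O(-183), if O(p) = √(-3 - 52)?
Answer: -27262 + I*√55 ≈ -27262.0 + 7.4162*I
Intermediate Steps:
O(p) = I*√55 (O(p) = √(-55) = I*√55)
-27262 + O(-183) = -27262 + I*√55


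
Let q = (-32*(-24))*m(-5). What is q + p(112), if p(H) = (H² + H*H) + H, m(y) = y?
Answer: 21360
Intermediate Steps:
p(H) = H + 2*H² (p(H) = (H² + H²) + H = 2*H² + H = H + 2*H²)
q = -3840 (q = -32*(-24)*(-5) = 768*(-5) = -3840)
q + p(112) = -3840 + 112*(1 + 2*112) = -3840 + 112*(1 + 224) = -3840 + 112*225 = -3840 + 25200 = 21360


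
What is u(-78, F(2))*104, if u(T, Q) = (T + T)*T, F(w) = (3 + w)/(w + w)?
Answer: 1265472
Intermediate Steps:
F(w) = (3 + w)/(2*w) (F(w) = (3 + w)/((2*w)) = (3 + w)*(1/(2*w)) = (3 + w)/(2*w))
u(T, Q) = 2*T² (u(T, Q) = (2*T)*T = 2*T²)
u(-78, F(2))*104 = (2*(-78)²)*104 = (2*6084)*104 = 12168*104 = 1265472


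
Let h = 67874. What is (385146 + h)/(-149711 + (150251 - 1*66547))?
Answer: -453020/66007 ≈ -6.8632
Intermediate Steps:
(385146 + h)/(-149711 + (150251 - 1*66547)) = (385146 + 67874)/(-149711 + (150251 - 1*66547)) = 453020/(-149711 + (150251 - 66547)) = 453020/(-149711 + 83704) = 453020/(-66007) = 453020*(-1/66007) = -453020/66007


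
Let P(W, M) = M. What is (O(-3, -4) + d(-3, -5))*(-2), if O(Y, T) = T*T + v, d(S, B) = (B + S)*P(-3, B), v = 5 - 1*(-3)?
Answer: -128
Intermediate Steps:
v = 8 (v = 5 + 3 = 8)
d(S, B) = B*(B + S) (d(S, B) = (B + S)*B = B*(B + S))
O(Y, T) = 8 + T**2 (O(Y, T) = T*T + 8 = T**2 + 8 = 8 + T**2)
(O(-3, -4) + d(-3, -5))*(-2) = ((8 + (-4)**2) - 5*(-5 - 3))*(-2) = ((8 + 16) - 5*(-8))*(-2) = (24 + 40)*(-2) = 64*(-2) = -128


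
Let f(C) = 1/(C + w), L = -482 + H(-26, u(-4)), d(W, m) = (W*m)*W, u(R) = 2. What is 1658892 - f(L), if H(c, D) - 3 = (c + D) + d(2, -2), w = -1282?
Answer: 2974393357/1793 ≈ 1.6589e+6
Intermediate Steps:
d(W, m) = m*W**2
H(c, D) = -5 + D + c (H(c, D) = 3 + ((c + D) - 2*2**2) = 3 + ((D + c) - 2*4) = 3 + ((D + c) - 8) = 3 + (-8 + D + c) = -5 + D + c)
L = -511 (L = -482 + (-5 + 2 - 26) = -482 - 29 = -511)
f(C) = 1/(-1282 + C) (f(C) = 1/(C - 1282) = 1/(-1282 + C))
1658892 - f(L) = 1658892 - 1/(-1282 - 511) = 1658892 - 1/(-1793) = 1658892 - 1*(-1/1793) = 1658892 + 1/1793 = 2974393357/1793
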